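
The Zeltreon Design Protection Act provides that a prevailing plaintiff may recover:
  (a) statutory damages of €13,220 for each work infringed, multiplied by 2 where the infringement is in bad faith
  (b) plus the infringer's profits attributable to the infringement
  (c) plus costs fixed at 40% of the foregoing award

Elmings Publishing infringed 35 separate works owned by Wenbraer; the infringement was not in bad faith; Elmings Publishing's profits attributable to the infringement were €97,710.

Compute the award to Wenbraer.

Statutory damages: 35 × €13,220 = €462,700
Infringement not in bad faith: no ×2 enhancement.
Combined award: €462,700 + €97,710 = €560,410
Costs: 40% of €560,410 = €224,164
Award plus costs: €560,410 + €224,164 = €784,574

Award: €784,574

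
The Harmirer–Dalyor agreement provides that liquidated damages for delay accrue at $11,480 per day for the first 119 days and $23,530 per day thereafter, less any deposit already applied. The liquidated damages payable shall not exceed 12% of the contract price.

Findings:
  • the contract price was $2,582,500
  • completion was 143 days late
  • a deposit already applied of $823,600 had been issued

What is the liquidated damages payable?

First 119 days: 119 × $11,480 = $1,366,120
Remaining days: (143 − 119) × $23,530 = $564,720
Accrued per-day damages: $1,366,120 + $564,720 = $1,930,840
Less deposit already applied: $1,930,840 − $823,600 = $1,107,240
Cap: 12% of $2,582,500 = $309,900
Cap at $309,900: $1,107,240 exceeds the cap → $309,900

$309,900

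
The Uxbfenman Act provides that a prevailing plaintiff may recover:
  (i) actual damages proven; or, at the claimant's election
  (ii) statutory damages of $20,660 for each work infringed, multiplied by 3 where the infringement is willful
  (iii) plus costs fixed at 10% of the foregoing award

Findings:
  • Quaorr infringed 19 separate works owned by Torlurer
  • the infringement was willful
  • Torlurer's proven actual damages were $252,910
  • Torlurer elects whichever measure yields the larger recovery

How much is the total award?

Statutory damages: 19 × $20,660 = $392,540
Trebled: 3 × $392,540 = $1,177,620
Greater of actual damages ($252,910) or enhanced statutory damages ($1,177,620): $1,177,620
Costs: 10% of $1,177,620 = $117,762
Award plus costs: $1,177,620 + $117,762 = $1,295,382

Award: $1,295,382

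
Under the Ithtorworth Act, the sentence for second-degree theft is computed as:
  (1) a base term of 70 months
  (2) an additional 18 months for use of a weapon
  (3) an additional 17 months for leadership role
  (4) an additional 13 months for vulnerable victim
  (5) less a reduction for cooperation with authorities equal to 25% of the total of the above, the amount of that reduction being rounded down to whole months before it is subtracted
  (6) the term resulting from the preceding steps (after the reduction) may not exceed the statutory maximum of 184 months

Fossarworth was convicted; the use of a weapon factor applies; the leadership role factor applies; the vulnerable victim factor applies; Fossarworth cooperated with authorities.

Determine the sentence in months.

Use of a weapon enhancement: +18 months
Leadership role enhancement: +17 months
Vulnerable victim enhancement: +13 months
Adjusted term: 70 months + 18 months + 17 months + 13 months = 118 months
Cooperation with authorities reduction: 25% of 118 months = 29 months (rounded down)
After reduction: 118 − 29 = 89 months
Cap at 184 months: 89 months is within the cap, no reduction.

89 months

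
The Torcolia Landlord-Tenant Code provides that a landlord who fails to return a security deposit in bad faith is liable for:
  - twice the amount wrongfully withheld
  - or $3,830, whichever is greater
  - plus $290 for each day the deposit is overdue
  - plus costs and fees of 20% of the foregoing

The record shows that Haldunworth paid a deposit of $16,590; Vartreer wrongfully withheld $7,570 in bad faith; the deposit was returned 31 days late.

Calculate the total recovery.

Doubled: 2 × $7,570 = $15,140
Minimum $3,830: $15,140 meets the minimum, no increase.
Late-return penalty: 31 × $290 = $8,990
Damages plus late penalty: $15,140 + $8,990 = $24,130
Costs and fees: 20% of $24,130 = $4,826
Total recovery: $24,130 + $4,826 = $28,956

Recovery: $28,956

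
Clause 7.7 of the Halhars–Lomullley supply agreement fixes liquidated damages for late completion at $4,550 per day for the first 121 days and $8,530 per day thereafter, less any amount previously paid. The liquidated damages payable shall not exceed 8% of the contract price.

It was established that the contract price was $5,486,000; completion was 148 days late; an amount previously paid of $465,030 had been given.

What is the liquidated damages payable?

$315,830

First 121 days: 121 × $4,550 = $550,550
Remaining days: (148 − 121) × $8,530 = $230,310
Accrued per-day damages: $550,550 + $230,310 = $780,860
Less amount previously paid: $780,860 − $465,030 = $315,830
Cap: 8% of $5,486,000 = $438,880
Cap at $438,880: $315,830 is within the cap, no reduction.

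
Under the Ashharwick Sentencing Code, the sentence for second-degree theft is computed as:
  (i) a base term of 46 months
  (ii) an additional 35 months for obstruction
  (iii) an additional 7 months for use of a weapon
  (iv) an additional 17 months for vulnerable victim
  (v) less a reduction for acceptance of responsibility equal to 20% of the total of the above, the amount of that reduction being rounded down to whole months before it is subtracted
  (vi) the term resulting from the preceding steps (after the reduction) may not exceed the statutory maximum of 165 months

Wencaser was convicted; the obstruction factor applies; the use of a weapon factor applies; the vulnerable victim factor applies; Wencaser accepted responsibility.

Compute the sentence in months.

84 months

Obstruction enhancement: +35 months
Use of a weapon enhancement: +7 months
Vulnerable victim enhancement: +17 months
Adjusted term: 46 months + 35 months + 7 months + 17 months = 105 months
Acceptance of responsibility reduction: 20% of 105 months = 21 months (rounded down)
After reduction: 105 − 21 = 84 months
Cap at 165 months: 84 months is within the cap, no reduction.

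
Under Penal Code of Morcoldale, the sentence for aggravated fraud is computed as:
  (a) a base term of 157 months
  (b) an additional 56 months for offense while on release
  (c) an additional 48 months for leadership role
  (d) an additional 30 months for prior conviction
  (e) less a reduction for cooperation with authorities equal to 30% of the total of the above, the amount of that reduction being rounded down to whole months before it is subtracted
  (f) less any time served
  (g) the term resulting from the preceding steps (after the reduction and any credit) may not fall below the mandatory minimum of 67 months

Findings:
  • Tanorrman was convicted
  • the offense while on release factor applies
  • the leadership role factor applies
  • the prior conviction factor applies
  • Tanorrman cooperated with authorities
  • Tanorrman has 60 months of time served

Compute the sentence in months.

Offense while on release enhancement: +56 months
Leadership role enhancement: +48 months
Prior conviction enhancement: +30 months
Adjusted term: 157 months + 56 months + 48 months + 30 months = 291 months
Cooperation with authorities reduction: 30% of 291 months = 87 months (rounded down)
After reduction: 291 − 87 = 204 months
Less time served: 204 months − 60 months = 144 months
Minimum 67 months: 144 months meets the minimum, no increase.

144 months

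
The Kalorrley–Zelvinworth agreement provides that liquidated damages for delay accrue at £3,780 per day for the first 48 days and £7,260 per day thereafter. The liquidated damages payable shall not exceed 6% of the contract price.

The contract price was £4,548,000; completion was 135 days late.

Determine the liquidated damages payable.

£272,880

First 48 days: 48 × £3,780 = £181,440
Remaining days: (135 − 48) × £7,260 = £631,620
Accrued per-day damages: £181,440 + £631,620 = £813,060
Cap: 6% of £4,548,000 = £272,880
Cap at £272,880: £813,060 exceeds the cap → £272,880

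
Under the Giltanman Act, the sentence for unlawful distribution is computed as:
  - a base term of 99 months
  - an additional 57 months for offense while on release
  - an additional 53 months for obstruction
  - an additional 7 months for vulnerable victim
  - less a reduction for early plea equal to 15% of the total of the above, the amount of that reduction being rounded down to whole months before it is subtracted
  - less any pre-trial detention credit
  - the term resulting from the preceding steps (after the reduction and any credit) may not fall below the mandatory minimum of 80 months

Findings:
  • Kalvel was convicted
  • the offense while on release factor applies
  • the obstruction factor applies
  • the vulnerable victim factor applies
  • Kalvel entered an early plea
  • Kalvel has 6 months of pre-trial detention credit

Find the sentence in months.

178 months

Offense while on release enhancement: +57 months
Obstruction enhancement: +53 months
Vulnerable victim enhancement: +7 months
Adjusted term: 99 months + 57 months + 53 months + 7 months = 216 months
Early plea reduction: 15% of 216 months = 32 months (rounded down)
After reduction: 216 − 32 = 184 months
Less pre-trial detention credit: 184 months − 6 months = 178 months
Minimum 80 months: 178 months meets the minimum, no increase.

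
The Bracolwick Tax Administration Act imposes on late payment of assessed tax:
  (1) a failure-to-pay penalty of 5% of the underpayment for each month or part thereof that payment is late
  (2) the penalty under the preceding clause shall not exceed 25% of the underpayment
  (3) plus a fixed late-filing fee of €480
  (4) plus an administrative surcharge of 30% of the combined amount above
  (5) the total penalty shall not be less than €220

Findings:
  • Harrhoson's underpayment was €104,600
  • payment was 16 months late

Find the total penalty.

Accrued rate: 5% × 16 = 80%, capped at 25% → 25%
Failure-to-pay penalty: 25% of €104,600 = €26,150
Penalty before surcharge: €26,150 + €480 = €26,630
Administrative surcharge: 30% of €26,630 = €7,989
Total penalty: €26,630 + €7,989 = €34,619
Minimum €220: €34,619 meets the minimum, no increase.

€34,619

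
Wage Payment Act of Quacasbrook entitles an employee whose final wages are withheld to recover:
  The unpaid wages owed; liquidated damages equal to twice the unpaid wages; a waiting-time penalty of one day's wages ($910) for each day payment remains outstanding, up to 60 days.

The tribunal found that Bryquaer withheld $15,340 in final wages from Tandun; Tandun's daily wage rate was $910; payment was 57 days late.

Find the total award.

Doubled: 2 × $15,340 = $30,680
Penalty days: min(57, 60) = 57
Waiting-time penalty: 57 × $910 = $51,870
Total award: $15,340 + $30,680 + $51,870 = $97,890

$97,890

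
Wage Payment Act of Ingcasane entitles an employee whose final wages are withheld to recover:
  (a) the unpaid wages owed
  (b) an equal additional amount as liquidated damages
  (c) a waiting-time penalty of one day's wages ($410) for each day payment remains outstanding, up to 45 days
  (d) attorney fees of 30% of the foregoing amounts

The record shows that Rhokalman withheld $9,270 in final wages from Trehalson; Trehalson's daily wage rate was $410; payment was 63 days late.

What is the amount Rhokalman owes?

$48,087

Liquidated damages (equal amount): $9,270
Penalty days: min(63, 45) = 45
Waiting-time penalty: 45 × $410 = $18,450
Subtotal: $9,270 + $9,270 + $18,450 = $36,990
Attorney fees: 30% of $36,990 = $11,097
Total award: $36,990 + $11,097 = $48,087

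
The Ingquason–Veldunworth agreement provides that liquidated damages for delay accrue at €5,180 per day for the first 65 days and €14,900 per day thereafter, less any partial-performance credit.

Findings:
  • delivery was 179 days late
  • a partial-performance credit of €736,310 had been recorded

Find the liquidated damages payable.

First 65 days: 65 × €5,180 = €336,700
Remaining days: (179 − 65) × €14,900 = €1,698,600
Accrued per-day damages: €336,700 + €1,698,600 = €2,035,300
Less partial-performance credit: €2,035,300 − €736,310 = €1,298,990

€1,298,990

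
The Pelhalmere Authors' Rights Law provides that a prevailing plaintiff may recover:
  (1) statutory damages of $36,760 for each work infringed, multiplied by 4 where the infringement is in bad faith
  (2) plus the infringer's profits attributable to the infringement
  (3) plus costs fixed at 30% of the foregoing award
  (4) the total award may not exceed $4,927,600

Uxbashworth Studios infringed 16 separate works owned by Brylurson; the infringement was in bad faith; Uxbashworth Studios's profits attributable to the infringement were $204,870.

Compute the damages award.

Statutory damages: 16 × $36,760 = $588,160
Multiplied by 4: 4 × $588,160 = $2,352,640
Combined award: $2,352,640 + $204,870 = $2,557,510
Costs: 30% of $2,557,510 = $767,253
Award plus costs: $2,557,510 + $767,253 = $3,324,763
Cap at $4,927,600: $3,324,763 is within the cap, no reduction.

$3,324,763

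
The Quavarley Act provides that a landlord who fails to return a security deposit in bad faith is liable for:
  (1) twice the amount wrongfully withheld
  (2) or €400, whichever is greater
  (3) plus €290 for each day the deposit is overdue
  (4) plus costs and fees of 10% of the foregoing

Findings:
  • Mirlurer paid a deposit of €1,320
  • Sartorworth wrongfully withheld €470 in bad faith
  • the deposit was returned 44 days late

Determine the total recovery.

Doubled: 2 × €470 = €940
Minimum €400: €940 meets the minimum, no increase.
Late-return penalty: 44 × €290 = €12,760
Damages plus late penalty: €940 + €12,760 = €13,700
Costs and fees: 10% of €13,700 = €1,370
Total recovery: €13,700 + €1,370 = €15,070

€15,070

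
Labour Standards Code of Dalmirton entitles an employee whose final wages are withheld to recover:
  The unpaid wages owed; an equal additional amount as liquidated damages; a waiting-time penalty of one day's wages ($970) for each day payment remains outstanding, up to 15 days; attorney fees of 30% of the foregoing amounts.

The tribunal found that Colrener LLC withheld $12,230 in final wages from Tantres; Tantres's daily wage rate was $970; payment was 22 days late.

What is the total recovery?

$50,713

Liquidated damages (equal amount): $12,230
Penalty days: min(22, 15) = 15
Waiting-time penalty: 15 × $970 = $14,550
Subtotal: $12,230 + $12,230 + $14,550 = $39,010
Attorney fees: 30% of $39,010 = $11,703
Total award: $39,010 + $11,703 = $50,713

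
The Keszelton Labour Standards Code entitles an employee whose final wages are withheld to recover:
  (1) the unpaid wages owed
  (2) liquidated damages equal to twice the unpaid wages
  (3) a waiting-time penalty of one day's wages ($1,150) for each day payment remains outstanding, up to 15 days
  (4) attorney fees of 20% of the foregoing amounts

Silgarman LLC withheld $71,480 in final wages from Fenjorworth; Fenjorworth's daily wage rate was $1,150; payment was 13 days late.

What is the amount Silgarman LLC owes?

Doubled: 2 × $71,480 = $142,960
Penalty days: min(13, 15) = 13
Waiting-time penalty: 13 × $1,150 = $14,950
Subtotal: $71,480 + $142,960 + $14,950 = $229,390
Attorney fees: 20% of $229,390 = $45,878
Total award: $229,390 + $45,878 = $275,268

$275,268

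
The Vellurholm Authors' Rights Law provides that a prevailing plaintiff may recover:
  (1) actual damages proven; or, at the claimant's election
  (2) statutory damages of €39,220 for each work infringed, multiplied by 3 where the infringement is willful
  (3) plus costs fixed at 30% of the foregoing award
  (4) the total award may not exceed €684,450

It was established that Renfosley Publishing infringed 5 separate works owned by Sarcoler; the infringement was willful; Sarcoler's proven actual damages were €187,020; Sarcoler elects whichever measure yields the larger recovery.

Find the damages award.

Statutory damages: 5 × €39,220 = €196,100
Trebled: 3 × €196,100 = €588,300
Greater of actual damages (€187,020) or enhanced statutory damages (€588,300): €588,300
Costs: 30% of €588,300 = €176,490
Award plus costs: €588,300 + €176,490 = €764,790
Cap at €684,450: €764,790 exceeds the cap → €684,450

€684,450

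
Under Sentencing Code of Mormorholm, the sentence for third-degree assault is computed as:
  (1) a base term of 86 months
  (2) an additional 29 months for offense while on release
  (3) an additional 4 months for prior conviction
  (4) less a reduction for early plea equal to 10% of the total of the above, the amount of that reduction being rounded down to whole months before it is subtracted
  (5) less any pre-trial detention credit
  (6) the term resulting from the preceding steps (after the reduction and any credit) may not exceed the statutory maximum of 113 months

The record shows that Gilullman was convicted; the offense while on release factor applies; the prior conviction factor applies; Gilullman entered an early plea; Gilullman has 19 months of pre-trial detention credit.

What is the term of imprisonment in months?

Offense while on release enhancement: +29 months
Prior conviction enhancement: +4 months
Adjusted term: 86 months + 29 months + 4 months = 119 months
Early plea reduction: 10% of 119 months = 11 months (rounded down)
After reduction: 119 − 11 = 108 months
Less pre-trial detention credit: 108 months − 19 months = 89 months
Cap at 113 months: 89 months is within the cap, no reduction.

Sentence: 89 months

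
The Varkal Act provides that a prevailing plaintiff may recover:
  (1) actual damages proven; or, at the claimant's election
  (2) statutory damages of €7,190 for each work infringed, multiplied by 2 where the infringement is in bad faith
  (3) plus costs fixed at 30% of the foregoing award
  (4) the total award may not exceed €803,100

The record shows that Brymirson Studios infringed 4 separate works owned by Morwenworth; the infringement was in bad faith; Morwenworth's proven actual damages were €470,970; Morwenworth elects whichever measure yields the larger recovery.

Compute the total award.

Statutory damages: 4 × €7,190 = €28,760
Doubled: 2 × €28,760 = €57,520
Greater of actual damages (€470,970) or enhanced statutory damages (€57,520): €470,970
Costs: 30% of €470,970 = €141,291
Award plus costs: €470,970 + €141,291 = €612,261
Cap at €803,100: €612,261 is within the cap, no reduction.

€612,261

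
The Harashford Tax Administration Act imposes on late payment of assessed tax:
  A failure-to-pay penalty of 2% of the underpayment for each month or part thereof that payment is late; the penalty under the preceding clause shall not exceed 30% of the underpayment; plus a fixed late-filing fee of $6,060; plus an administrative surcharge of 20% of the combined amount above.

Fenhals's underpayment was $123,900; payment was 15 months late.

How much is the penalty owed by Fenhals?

Accrued rate: 2% × 15 = 30%, capped at 30% → 30%
Failure-to-pay penalty: 30% of $123,900 = $37,170
Penalty before surcharge: $37,170 + $6,060 = $43,230
Administrative surcharge: 20% of $43,230 = $8,646
Total penalty: $43,230 + $8,646 = $51,876

$51,876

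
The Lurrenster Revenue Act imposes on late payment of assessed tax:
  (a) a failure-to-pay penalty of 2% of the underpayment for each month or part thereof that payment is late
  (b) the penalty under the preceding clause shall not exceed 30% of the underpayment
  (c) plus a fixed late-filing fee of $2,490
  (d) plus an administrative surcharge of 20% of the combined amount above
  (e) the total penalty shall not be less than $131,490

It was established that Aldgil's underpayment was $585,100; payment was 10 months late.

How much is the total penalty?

Penalty: $143,412

Accrued rate: 2% × 10 = 20%, capped at 30% → 20%
Failure-to-pay penalty: 20% of $585,100 = $117,020
Penalty before surcharge: $117,020 + $2,490 = $119,510
Administrative surcharge: 20% of $119,510 = $23,902
Total penalty: $119,510 + $23,902 = $143,412
Minimum $131,490: $143,412 meets the minimum, no increase.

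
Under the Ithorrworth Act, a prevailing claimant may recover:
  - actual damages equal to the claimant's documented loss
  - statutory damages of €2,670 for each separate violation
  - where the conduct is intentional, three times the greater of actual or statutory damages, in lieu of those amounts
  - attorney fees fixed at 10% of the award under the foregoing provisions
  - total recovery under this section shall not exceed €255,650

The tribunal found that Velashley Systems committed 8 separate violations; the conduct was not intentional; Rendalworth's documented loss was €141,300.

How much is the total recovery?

Total recovery: €178,926

Statutory damages: 8 × €2,670 = €21,360
Conduct not intentional: the in-lieu enhancement does not apply.
Actual plus statutory damages: €141,300 + €21,360 = €162,660
Attorney fees: 10% of €162,660 = €16,266
Total before cap: €162,660 + €16,266 = €178,926
Cap at €255,650: €178,926 is within the cap, no reduction.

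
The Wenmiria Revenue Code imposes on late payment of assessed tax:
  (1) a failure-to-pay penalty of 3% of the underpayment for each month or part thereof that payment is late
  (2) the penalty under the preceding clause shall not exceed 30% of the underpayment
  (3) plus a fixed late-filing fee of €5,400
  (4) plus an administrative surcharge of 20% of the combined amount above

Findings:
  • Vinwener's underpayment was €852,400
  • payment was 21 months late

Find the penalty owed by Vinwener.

Accrued rate: 3% × 21 = 63%, capped at 30% → 30%
Failure-to-pay penalty: 30% of €852,400 = €255,720
Penalty before surcharge: €255,720 + €5,400 = €261,120
Administrative surcharge: 20% of €261,120 = €52,224
Total penalty: €261,120 + €52,224 = €313,344

Penalty: €313,344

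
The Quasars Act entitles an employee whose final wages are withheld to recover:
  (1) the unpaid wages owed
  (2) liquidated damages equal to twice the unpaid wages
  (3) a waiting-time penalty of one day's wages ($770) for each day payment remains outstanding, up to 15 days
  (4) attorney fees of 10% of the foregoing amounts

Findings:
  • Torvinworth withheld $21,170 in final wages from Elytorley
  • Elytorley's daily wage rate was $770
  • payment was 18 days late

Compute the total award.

$82,566

Doubled: 2 × $21,170 = $42,340
Penalty days: min(18, 15) = 15
Waiting-time penalty: 15 × $770 = $11,550
Subtotal: $21,170 + $42,340 + $11,550 = $75,060
Attorney fees: 10% of $75,060 = $7,506
Total award: $75,060 + $7,506 = $82,566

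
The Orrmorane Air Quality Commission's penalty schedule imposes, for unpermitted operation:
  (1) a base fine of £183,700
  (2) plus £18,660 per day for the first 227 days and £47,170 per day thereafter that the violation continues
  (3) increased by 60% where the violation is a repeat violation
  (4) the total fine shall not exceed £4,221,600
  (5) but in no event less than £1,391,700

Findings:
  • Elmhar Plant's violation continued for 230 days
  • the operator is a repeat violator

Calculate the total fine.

First 227 days: 227 × £18,660 = £4,235,820
Remaining days: (230 − 227) × £47,170 = £141,510
Per-day component: £4,235,820 + £141,510 = £4,377,330
Base plus per-day: £183,700 + £4,377,330 = £4,561,030
Enhancement: 60% of £4,561,030 = £2,736,618
Enhanced fine: £4,561,030 + £2,736,618 = £7,297,648
Cap at £4,221,600: £7,297,648 exceeds the cap → £4,221,600
Minimum £1,391,700: £4,221,600 meets the minimum, no increase.

£4,221,600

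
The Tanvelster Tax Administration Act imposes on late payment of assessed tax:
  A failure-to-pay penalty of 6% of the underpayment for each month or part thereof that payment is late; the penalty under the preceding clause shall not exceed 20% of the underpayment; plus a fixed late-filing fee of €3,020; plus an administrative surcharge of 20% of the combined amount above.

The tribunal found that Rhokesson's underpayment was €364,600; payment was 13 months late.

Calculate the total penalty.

€91,128

Accrued rate: 6% × 13 = 78%, capped at 20% → 20%
Failure-to-pay penalty: 20% of €364,600 = €72,920
Penalty before surcharge: €72,920 + €3,020 = €75,940
Administrative surcharge: 20% of €75,940 = €15,188
Total penalty: €75,940 + €15,188 = €91,128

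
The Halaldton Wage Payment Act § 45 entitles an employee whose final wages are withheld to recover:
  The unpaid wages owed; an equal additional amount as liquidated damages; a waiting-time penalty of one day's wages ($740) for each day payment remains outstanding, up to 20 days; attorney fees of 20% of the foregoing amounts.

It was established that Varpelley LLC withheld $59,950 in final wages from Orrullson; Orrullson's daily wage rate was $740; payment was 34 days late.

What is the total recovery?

Total award: $161,640

Liquidated damages (equal amount): $59,950
Penalty days: min(34, 20) = 20
Waiting-time penalty: 20 × $740 = $14,800
Subtotal: $59,950 + $59,950 + $14,800 = $134,700
Attorney fees: 20% of $134,700 = $26,940
Total award: $134,700 + $26,940 = $161,640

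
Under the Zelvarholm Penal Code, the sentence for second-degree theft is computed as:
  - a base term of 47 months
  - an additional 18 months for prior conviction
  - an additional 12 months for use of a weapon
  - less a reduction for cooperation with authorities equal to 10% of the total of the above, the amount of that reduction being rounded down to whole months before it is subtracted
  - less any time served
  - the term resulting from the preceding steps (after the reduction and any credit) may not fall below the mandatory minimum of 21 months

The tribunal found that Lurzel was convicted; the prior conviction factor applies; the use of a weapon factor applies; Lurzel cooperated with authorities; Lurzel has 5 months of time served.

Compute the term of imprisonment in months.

Sentence: 65 months

Prior conviction enhancement: +18 months
Use of a weapon enhancement: +12 months
Adjusted term: 47 months + 18 months + 12 months = 77 months
Cooperation with authorities reduction: 10% of 77 months = 7 months (rounded down)
After reduction: 77 − 7 = 70 months
Less time served: 70 months − 5 months = 65 months
Minimum 21 months: 65 months meets the minimum, no increase.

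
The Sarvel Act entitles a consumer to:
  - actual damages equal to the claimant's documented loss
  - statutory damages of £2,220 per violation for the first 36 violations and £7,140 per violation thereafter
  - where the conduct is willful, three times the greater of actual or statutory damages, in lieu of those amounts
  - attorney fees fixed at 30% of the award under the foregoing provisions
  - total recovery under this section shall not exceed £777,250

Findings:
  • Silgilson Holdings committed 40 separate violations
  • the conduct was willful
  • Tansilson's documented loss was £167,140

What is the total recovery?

First 36 violations: 36 × £2,220 = £79,920
Remaining violations: (40 − 36) × £7,140 = £28,560
Statutory damages: £79,920 + £28,560 = £108,480
Greater of actual damages (£167,140) or statutory damages (£108,480): £167,140
Trebled: 3 × £167,140 = £501,420
Attorney fees: 30% of £501,420 = £150,426
Total before cap: £501,420 + £150,426 = £651,846
Cap at £777,250: £651,846 is within the cap, no reduction.

£651,846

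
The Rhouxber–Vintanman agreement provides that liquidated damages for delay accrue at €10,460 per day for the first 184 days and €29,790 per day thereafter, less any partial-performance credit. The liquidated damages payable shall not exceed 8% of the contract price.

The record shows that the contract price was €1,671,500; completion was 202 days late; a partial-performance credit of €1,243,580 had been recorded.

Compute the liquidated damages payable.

€133,720

First 184 days: 184 × €10,460 = €1,924,640
Remaining days: (202 − 184) × €29,790 = €536,220
Accrued per-day damages: €1,924,640 + €536,220 = €2,460,860
Less partial-performance credit: €2,460,860 − €1,243,580 = €1,217,280
Cap: 8% of €1,671,500 = €133,720
Cap at €133,720: €1,217,280 exceeds the cap → €133,720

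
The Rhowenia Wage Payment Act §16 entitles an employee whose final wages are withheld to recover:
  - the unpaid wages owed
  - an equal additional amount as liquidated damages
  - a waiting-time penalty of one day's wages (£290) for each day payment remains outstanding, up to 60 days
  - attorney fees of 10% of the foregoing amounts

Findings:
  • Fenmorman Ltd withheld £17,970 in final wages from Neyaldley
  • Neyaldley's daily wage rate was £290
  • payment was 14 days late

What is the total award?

Liquidated damages (equal amount): £17,970
Penalty days: min(14, 60) = 14
Waiting-time penalty: 14 × £290 = £4,060
Subtotal: £17,970 + £17,970 + £4,060 = £40,000
Attorney fees: 10% of £40,000 = £4,000
Total award: £40,000 + £4,000 = £44,000

£44,000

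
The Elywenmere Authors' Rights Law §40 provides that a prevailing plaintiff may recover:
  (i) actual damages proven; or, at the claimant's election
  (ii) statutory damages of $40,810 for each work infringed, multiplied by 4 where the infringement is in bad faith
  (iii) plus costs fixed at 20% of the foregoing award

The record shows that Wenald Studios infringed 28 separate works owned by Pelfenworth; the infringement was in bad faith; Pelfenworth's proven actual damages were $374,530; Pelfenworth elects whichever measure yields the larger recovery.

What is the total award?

$5,484,864

Statutory damages: 28 × $40,810 = $1,142,680
Multiplied by 4: 4 × $1,142,680 = $4,570,720
Greater of actual damages ($374,530) or enhanced statutory damages ($4,570,720): $4,570,720
Costs: 20% of $4,570,720 = $914,144
Award plus costs: $4,570,720 + $914,144 = $5,484,864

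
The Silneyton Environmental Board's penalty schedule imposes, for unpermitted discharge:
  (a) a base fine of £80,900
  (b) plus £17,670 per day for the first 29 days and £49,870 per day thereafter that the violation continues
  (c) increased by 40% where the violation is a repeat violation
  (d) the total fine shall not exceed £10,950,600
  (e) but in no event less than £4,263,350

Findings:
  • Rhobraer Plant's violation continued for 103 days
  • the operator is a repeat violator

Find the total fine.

£5,997,194

First 29 days: 29 × £17,670 = £512,430
Remaining days: (103 − 29) × £49,870 = £3,690,380
Per-day component: £512,430 + £3,690,380 = £4,202,810
Base plus per-day: £80,900 + £4,202,810 = £4,283,710
Enhancement: 40% of £4,283,710 = £1,713,484
Enhanced fine: £4,283,710 + £1,713,484 = £5,997,194
Cap at £10,950,600: £5,997,194 is within the cap, no reduction.
Minimum £4,263,350: £5,997,194 meets the minimum, no increase.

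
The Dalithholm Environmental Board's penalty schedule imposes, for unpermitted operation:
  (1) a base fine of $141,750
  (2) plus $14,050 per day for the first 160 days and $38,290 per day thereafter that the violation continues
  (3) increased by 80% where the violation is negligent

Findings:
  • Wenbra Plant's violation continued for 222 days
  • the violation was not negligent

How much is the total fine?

First 160 days: 160 × $14,050 = $2,248,000
Remaining days: (222 − 160) × $38,290 = $2,373,980
Per-day component: $2,248,000 + $2,373,980 = $4,621,980
Base plus per-day: $141,750 + $4,621,980 = $4,763,730
The violation was not negligent: no 80% increase.

Civil penalty: $4,763,730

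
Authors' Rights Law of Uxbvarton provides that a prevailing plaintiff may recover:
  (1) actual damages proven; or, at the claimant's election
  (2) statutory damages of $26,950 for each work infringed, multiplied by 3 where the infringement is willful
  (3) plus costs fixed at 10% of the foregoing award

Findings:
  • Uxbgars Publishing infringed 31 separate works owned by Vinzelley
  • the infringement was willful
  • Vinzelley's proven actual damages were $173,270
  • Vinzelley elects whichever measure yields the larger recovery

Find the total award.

$2,756,985

Statutory damages: 31 × $26,950 = $835,450
Trebled: 3 × $835,450 = $2,506,350
Greater of actual damages ($173,270) or enhanced statutory damages ($2,506,350): $2,506,350
Costs: 10% of $2,506,350 = $250,635
Award plus costs: $2,506,350 + $250,635 = $2,756,985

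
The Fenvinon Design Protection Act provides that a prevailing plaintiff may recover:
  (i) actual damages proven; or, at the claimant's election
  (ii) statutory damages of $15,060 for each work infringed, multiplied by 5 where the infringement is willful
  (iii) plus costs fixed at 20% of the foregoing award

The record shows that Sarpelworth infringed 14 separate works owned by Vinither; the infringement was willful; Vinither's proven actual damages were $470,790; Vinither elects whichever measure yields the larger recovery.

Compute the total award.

Statutory damages: 14 × $15,060 = $210,840
Multiplied by 5: 5 × $210,840 = $1,054,200
Greater of actual damages ($470,790) or enhanced statutory damages ($1,054,200): $1,054,200
Costs: 20% of $1,054,200 = $210,840
Award plus costs: $1,054,200 + $210,840 = $1,265,040

$1,265,040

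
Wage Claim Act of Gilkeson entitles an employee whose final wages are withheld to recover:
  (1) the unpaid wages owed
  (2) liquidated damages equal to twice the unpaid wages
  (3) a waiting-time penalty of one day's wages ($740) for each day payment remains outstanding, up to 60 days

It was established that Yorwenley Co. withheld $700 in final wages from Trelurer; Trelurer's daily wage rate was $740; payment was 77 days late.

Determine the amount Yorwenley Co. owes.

Doubled: 2 × $700 = $1,400
Penalty days: min(77, 60) = 60
Waiting-time penalty: 60 × $740 = $44,400
Total award: $700 + $1,400 + $44,400 = $46,500

$46,500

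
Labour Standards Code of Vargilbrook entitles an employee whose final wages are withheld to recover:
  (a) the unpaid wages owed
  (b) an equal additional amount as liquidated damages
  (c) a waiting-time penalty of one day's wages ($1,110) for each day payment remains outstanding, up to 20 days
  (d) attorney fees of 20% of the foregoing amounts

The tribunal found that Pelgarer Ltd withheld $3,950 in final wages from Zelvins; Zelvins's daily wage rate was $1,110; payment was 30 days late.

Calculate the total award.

$36,120

Liquidated damages (equal amount): $3,950
Penalty days: min(30, 20) = 20
Waiting-time penalty: 20 × $1,110 = $22,200
Subtotal: $3,950 + $3,950 + $22,200 = $30,100
Attorney fees: 20% of $30,100 = $6,020
Total award: $30,100 + $6,020 = $36,120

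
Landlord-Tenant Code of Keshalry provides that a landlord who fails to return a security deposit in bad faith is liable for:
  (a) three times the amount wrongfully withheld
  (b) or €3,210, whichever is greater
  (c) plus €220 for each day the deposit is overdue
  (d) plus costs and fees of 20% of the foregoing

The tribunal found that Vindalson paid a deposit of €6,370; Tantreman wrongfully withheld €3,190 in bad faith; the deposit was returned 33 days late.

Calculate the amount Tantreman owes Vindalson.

€20,196

Trebled: 3 × €3,190 = €9,570
Minimum €3,210: €9,570 meets the minimum, no increase.
Late-return penalty: 33 × €220 = €7,260
Damages plus late penalty: €9,570 + €7,260 = €16,830
Costs and fees: 20% of €16,830 = €3,366
Total recovery: €16,830 + €3,366 = €20,196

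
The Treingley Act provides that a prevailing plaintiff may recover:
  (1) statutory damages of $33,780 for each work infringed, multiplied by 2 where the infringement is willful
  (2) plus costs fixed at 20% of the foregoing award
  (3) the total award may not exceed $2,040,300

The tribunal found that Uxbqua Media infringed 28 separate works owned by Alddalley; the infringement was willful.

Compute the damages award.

Statutory damages: 28 × $33,780 = $945,840
Doubled: 2 × $945,840 = $1,891,680
Costs: 20% of $1,891,680 = $378,336
Award plus costs: $1,891,680 + $378,336 = $2,270,016
Cap at $2,040,300: $2,270,016 exceeds the cap → $2,040,300

$2,040,300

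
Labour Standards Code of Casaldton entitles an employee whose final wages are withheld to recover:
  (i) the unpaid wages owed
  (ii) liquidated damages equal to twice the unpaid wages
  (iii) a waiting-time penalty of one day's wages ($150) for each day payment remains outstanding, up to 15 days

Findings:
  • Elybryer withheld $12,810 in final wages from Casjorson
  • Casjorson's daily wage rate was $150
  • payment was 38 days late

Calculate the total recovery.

Doubled: 2 × $12,810 = $25,620
Penalty days: min(38, 15) = 15
Waiting-time penalty: 15 × $150 = $2,250
Total award: $12,810 + $25,620 + $2,250 = $40,680

$40,680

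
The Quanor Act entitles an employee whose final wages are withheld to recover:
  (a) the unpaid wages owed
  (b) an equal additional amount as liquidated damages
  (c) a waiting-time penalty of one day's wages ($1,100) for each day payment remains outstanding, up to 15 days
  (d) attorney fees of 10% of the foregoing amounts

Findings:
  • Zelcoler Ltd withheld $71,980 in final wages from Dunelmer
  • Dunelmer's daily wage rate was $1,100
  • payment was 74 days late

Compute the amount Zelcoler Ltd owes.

$176,506

Liquidated damages (equal amount): $71,980
Penalty days: min(74, 15) = 15
Waiting-time penalty: 15 × $1,100 = $16,500
Subtotal: $71,980 + $71,980 + $16,500 = $160,460
Attorney fees: 10% of $160,460 = $16,046
Total award: $160,460 + $16,046 = $176,506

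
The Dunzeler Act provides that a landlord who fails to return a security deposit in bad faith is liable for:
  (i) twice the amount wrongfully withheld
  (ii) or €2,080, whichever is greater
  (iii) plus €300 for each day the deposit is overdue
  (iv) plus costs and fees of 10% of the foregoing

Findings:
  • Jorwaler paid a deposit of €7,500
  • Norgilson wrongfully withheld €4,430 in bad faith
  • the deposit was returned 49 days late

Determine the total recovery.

Recovery: €25,916

Doubled: 2 × €4,430 = €8,860
Minimum €2,080: €8,860 meets the minimum, no increase.
Late-return penalty: 49 × €300 = €14,700
Damages plus late penalty: €8,860 + €14,700 = €23,560
Costs and fees: 10% of €23,560 = €2,356
Total recovery: €23,560 + €2,356 = €25,916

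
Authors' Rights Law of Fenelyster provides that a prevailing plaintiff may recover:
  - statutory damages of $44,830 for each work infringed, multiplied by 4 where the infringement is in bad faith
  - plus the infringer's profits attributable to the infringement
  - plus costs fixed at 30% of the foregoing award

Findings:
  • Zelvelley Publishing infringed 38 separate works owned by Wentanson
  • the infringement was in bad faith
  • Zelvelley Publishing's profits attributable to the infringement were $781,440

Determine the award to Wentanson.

Statutory damages: 38 × $44,830 = $1,703,540
Multiplied by 4: 4 × $1,703,540 = $6,814,160
Combined award: $6,814,160 + $781,440 = $7,595,600
Costs: 30% of $7,595,600 = $2,278,680
Award plus costs: $7,595,600 + $2,278,680 = $9,874,280

$9,874,280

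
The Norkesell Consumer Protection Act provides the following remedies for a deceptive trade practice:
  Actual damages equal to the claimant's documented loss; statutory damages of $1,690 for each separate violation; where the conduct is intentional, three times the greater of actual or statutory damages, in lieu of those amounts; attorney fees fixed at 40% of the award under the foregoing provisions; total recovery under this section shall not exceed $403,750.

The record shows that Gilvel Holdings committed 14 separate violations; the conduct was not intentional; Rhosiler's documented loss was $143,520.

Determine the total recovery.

Statutory damages: 14 × $1,690 = $23,660
Conduct not intentional: the in-lieu enhancement does not apply.
Actual plus statutory damages: $143,520 + $23,660 = $167,180
Attorney fees: 40% of $167,180 = $66,872
Total before cap: $167,180 + $66,872 = $234,052
Cap at $403,750: $234,052 is within the cap, no reduction.

$234,052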